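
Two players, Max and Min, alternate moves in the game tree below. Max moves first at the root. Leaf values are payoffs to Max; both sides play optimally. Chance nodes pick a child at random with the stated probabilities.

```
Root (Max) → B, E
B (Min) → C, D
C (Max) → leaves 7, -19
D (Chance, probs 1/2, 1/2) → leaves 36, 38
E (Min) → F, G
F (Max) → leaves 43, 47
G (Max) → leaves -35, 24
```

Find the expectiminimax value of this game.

24

C (Max): max(7, -19) = 7
D (Chance): 1/2·36 + 1/2·38 = 37
B (Min): min(7, 37) = 7
F (Max): max(43, 47) = 47
G (Max): max(-35, 24) = 24
E (Min): min(47, 24) = 24
Root (Max): max(7, 24) = 24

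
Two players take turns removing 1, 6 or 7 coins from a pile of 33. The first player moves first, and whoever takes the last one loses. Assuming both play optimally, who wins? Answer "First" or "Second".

First

W/L table (W = player to move can force a win):
i:   0  1  2  3  4  5  6  7  8  9 10 11 12 13 14 15 16 17 18 19 20 21 22 23 24 25 26 27 28 29 30 31 32 33
     W  L  W  L  W  L  W  W  W  W  W  W  W  L  W  L  W  L  W  W  W  W  W  W  W  L  W  L  W  L  W  W  W  W
Position 33 is W, so the first player wins.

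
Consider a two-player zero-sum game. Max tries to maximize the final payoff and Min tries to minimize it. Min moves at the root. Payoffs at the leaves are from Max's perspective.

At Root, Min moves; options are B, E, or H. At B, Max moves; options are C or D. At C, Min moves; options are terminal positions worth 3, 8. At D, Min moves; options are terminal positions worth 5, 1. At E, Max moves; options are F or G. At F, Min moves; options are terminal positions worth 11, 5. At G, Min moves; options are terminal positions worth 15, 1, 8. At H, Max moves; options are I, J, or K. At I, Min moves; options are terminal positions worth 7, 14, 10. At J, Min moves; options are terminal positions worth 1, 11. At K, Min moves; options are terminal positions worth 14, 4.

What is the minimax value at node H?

I: min(7, 14, 10) = 7
J: min(1, 11) = 1
K: min(14, 4) = 4
H: max(7, 1, 4) = 7

7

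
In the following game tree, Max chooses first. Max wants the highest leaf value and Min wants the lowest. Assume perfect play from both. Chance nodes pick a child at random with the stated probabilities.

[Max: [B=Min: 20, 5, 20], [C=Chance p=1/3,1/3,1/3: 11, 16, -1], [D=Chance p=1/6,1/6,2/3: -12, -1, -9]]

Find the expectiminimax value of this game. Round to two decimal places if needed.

8.67

B (Min): min(20, 5, 20) = 5
C (Chance): 1/3·11 + 1/3·16 + 1/3·-1 = 8.67
D (Chance): 1/6·-12 + 1/6·-1 + 2/3·-9 = -8.17
Root (Max): max(5, 8.67, -8.17) = 8.67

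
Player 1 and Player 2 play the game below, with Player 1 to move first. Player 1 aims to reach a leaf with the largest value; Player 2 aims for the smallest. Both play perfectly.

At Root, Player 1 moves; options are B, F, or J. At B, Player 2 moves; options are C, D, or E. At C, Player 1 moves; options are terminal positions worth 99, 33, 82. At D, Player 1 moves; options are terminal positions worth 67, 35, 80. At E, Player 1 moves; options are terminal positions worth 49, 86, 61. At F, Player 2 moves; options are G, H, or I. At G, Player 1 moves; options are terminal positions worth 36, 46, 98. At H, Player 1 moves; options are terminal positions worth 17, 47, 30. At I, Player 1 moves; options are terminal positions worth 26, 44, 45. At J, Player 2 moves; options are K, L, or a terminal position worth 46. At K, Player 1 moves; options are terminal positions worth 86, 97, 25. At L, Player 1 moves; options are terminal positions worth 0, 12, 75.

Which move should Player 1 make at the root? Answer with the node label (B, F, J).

B

C (Player 1): max(99, 33, 82) = 99
D (Player 1): max(67, 35, 80) = 80
E (Player 1): max(49, 86, 61) = 86
B (Player 2): min(99, 80, 86) = 80
G (Player 1): max(36, 46, 98) = 98
H (Player 1): max(17, 47, 30) = 47
I (Player 1): max(26, 44, 45) = 45
F (Player 2): min(98, 47, 45) = 45
K (Player 1): max(86, 97, 25) = 97
L (Player 1): max(0, 12, 75) = 75
J (Player 2): min(97, 75, 46) = 46
Root (Player 1): max(80, 45, 46) = 80
Player 1 picks the child with the highest value: B (value 80).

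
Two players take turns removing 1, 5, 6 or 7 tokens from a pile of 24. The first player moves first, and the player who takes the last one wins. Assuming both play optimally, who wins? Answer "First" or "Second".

Positions where the player to move wins (W) vs loses (L):
i:   0  1  2  3  4  5  6  7  8  9 10 11 12 13 14 15 16 17 18 19 20 21 22 23 24
     L  W  L  W  L  W  W  W  W  W  W  W  L  W  L  W  L  W  W  W  W  W  W  W  L
Position 24 is L, so the second player wins.

Second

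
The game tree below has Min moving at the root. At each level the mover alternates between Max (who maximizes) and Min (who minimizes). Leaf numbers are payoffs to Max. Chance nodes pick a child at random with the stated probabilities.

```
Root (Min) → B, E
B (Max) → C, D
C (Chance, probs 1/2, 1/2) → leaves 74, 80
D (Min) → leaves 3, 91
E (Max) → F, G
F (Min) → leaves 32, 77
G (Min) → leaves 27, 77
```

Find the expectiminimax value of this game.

32

C (Chance): 1/2·74 + 1/2·80 = 77
D (Min): min(3, 91) = 3
B (Max): max(77, 3) = 77
F (Min): min(32, 77) = 32
G (Min): min(27, 77) = 27
E (Max): max(32, 27) = 32
Root (Min): min(77, 32) = 32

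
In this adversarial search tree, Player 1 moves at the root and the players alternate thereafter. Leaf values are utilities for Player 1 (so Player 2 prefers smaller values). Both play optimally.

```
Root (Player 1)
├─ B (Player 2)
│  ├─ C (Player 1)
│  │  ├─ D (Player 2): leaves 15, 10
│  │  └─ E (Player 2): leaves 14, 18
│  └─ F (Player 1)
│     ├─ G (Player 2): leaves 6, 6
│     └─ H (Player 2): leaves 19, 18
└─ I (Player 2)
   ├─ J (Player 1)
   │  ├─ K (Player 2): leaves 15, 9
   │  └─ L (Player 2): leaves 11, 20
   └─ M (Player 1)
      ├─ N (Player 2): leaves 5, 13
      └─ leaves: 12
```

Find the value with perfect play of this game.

14

D (Player 2): min(15, 10) = 10
E (Player 2): min(14, 18) = 14
C (Player 1): max(10, 14) = 14
G (Player 2): min(6, 6) = 6
H (Player 2): min(19, 18) = 18
F (Player 1): max(6, 18) = 18
B (Player 2): min(14, 18) = 14
K (Player 2): min(15, 9) = 9
L (Player 2): min(11, 20) = 11
J (Player 1): max(9, 11) = 11
N (Player 2): min(5, 13) = 5
M (Player 1): max(5, 12) = 12
I (Player 2): min(11, 12) = 11
Root (Player 1): max(14, 11) = 14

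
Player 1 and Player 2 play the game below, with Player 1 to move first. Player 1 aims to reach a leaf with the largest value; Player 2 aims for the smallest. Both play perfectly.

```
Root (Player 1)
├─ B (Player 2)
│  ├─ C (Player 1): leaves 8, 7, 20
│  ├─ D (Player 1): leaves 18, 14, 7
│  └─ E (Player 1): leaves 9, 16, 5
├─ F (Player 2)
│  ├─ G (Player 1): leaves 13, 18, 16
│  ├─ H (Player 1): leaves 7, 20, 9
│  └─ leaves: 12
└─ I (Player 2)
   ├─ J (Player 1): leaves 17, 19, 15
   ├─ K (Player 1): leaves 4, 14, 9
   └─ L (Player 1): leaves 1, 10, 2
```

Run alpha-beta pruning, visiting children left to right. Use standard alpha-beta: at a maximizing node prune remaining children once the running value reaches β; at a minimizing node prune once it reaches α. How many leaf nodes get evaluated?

C [α=-∞,β=+∞]: v=20
D [α=-∞,β=20]: v=18
E [α=-∞,β=18]: v=16
B [α=-∞,β=+∞]: v=16
G [α=16,β=+∞]: v=18
H [α=16,β=18]: v=20 after child 2 ≥ β → β-cutoff, skip 1
F [α=16,β=+∞]: v=12
J [α=16,β=+∞]: v=19
K [α=16,β=19]: v=14
I [α=16,β=+∞]: v=14 after child 2 ≤ α → α-cutoff, skip 1
Root [α=-∞,β=+∞]: v=16
Leaves evaluated: 21 of 25.

21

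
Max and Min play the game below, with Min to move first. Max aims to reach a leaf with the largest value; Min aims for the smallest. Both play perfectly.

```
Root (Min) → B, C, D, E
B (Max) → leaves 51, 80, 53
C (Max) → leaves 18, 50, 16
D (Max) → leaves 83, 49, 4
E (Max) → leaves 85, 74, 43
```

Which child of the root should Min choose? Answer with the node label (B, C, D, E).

C

B (Max): max(51, 80, 53) = 80
C (Max): max(18, 50, 16) = 50
D (Max): max(83, 49, 4) = 83
E (Max): max(85, 74, 43) = 85
Root (Min): min(80, 50, 83, 85) = 50
Min picks the child with the lowest value: C (value 50).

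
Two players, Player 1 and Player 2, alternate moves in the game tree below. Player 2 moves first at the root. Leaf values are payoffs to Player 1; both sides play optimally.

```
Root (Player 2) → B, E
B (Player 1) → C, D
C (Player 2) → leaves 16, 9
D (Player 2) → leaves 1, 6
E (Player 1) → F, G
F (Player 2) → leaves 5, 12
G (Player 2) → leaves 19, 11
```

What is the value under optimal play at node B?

C: min(16, 9) = 9
D: min(1, 6) = 1
B: max(9, 1) = 9

9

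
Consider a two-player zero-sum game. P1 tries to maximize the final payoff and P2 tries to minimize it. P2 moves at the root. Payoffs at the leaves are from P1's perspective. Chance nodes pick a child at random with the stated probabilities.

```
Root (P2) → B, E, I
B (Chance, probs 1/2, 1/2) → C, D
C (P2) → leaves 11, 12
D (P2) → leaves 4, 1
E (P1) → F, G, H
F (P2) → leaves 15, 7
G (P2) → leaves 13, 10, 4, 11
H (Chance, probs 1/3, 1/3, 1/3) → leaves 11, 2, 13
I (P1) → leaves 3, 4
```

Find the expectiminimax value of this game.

C (P2): min(11, 12) = 11
D (P2): min(4, 1) = 1
B (Chance): 1/2·11 + 1/2·1 = 6
F (P2): min(15, 7) = 7
G (P2): min(13, 10, 4, 11) = 4
H (Chance): 1/3·11 + 1/3·2 + 1/3·13 = 8.67
E (P1): max(7, 4, 8.67) = 8.67
I (P1): max(3, 4) = 4
Root (P2): min(6, 8.67, 4) = 4

4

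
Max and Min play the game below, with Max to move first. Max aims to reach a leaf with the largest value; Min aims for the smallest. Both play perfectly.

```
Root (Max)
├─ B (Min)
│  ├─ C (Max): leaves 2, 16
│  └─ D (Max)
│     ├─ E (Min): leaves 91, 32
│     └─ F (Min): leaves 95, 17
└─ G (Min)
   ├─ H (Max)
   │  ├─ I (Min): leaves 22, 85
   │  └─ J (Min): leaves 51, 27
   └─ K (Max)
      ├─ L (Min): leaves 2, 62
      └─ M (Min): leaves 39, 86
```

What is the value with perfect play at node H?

27

I: min(22, 85) = 22
J: min(51, 27) = 27
H: max(22, 27) = 27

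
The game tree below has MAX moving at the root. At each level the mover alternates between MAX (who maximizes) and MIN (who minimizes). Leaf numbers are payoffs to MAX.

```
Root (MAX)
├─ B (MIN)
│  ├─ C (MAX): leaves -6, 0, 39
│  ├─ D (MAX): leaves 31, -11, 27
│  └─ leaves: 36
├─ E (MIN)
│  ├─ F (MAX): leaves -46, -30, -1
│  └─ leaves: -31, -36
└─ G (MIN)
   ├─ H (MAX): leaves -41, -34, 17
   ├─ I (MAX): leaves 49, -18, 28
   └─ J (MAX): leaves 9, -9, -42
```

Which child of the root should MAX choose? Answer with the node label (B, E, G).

C (MAX): max(-6, 0, 39) = 39
D (MAX): max(31, -11, 27) = 31
B (MIN): min(39, 31, 36) = 31
F (MAX): max(-46, -30, -1) = -1
E (MIN): min(-1, -31, -36) = -36
H (MAX): max(-41, -34, 17) = 17
I (MAX): max(49, -18, 28) = 49
J (MAX): max(9, -9, -42) = 9
G (MIN): min(17, 49, 9) = 9
Root (MAX): max(31, -36, 9) = 31
MAX picks the child with the highest value: B (value 31).

B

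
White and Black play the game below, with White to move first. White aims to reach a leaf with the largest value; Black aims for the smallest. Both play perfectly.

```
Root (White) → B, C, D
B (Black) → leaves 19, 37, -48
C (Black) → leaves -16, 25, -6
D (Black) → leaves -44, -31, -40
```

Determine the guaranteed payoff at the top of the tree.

-16

B (Black): min(19, 37, -48) = -48
C (Black): min(-16, 25, -6) = -16
D (Black): min(-44, -31, -40) = -44
Root (White): max(-48, -16, -44) = -16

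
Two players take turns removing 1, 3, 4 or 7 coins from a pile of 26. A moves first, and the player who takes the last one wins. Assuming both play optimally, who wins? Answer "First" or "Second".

Compute winning (W) and losing (L) positions by backward induction:
i:   0  1  2  3  4  5  6  7  8  9 10 11 12 13 14 15 16 17 18 19 20 21 22 23 24 25 26
     L  W  L  W  W  W  W  W  L  W  L  W  W  W  W  W  L  W  L  W  W  W  W  W  L  W  L
Position 26 is L, so the second player wins.

Second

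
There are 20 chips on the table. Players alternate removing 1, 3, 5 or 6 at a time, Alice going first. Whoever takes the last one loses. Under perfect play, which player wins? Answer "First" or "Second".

First

Mark each pile size as W (mover wins) or L (mover loses):
i:   0  1  2  3  4  5  6  7  8  9 10 11 12 13 14 15 16 17 18 19 20
     W  L  W  L  W  L  W  W  W  W  W  W  L  W  L  W  L  W  W  W  W
Position 20 is W, so the first player wins.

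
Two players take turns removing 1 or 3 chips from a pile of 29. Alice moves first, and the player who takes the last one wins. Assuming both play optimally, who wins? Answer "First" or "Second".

First

i:   0  1  2  3  4  5  6  7  8  9 10 11 12 13 14 15 16 17 18 19 20 21 22 23 24 25 26 27 28 29
     L  W  L  W  L  W  L  W  L  W  L  W  L  W  L  W  L  W  L  W  L  W  L  W  L  W  L  W  L  W
Position 29 is W, so the first player wins.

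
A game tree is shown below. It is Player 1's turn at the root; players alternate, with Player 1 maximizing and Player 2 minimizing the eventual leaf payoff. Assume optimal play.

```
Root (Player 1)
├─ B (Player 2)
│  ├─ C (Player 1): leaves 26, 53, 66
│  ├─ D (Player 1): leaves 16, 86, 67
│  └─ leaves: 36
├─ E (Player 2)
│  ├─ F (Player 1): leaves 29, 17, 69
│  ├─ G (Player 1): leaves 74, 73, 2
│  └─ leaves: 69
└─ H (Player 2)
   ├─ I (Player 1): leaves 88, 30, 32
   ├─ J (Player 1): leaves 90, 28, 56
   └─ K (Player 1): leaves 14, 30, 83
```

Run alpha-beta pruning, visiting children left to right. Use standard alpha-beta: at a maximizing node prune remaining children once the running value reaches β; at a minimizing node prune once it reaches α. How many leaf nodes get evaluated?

C [α=-∞,β=+∞]: v=66
D [α=-∞,β=66]: v=86 after child 2 ≥ β → β-cutoff, skip 1
B [α=-∞,β=+∞]: v=36
F [α=36,β=+∞]: v=69
G [α=36,β=69]: v=74 after child 1 ≥ β → β-cutoff, skip 2
E [α=36,β=+∞]: v=69
I [α=69,β=+∞]: v=88
J [α=69,β=88]: v=90 after child 1 ≥ β → β-cutoff, skip 2
K [α=69,β=88]: v=83
H [α=69,β=+∞]: v=83
Root [α=-∞,β=+∞]: v=83
Leaves evaluated: 18 of 23.

18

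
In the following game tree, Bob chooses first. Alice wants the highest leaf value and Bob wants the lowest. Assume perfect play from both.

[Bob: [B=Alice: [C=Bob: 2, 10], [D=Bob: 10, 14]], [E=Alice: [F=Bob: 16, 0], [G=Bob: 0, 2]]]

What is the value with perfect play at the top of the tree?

0

C (Bob): min(2, 10) = 2
D (Bob): min(10, 14) = 10
B (Alice): max(2, 10) = 10
F (Bob): min(16, 0) = 0
G (Bob): min(0, 2) = 0
E (Alice): max(0, 0) = 0
Root (Bob): min(10, 0) = 0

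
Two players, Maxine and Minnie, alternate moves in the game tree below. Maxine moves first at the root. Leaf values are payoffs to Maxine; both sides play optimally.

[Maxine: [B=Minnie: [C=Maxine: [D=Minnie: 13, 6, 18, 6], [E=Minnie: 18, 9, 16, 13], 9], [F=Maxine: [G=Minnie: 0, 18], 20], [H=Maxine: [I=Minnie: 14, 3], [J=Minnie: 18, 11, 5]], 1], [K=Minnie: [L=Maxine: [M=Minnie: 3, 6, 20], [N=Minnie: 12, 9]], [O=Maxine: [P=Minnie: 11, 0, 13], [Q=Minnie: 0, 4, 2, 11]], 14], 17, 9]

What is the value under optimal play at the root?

D (Minnie): min(13, 6, 18, 6) = 6
E (Minnie): min(18, 9, 16, 13) = 9
C (Maxine): max(6, 9, 9) = 9
G (Minnie): min(0, 18) = 0
F (Maxine): max(0, 20) = 20
I (Minnie): min(14, 3) = 3
J (Minnie): min(18, 11, 5) = 5
H (Maxine): max(3, 5) = 5
B (Minnie): min(9, 20, 5, 1) = 1
M (Minnie): min(3, 6, 20) = 3
N (Minnie): min(12, 9) = 9
L (Maxine): max(3, 9) = 9
P (Minnie): min(11, 0, 13) = 0
Q (Minnie): min(0, 4, 2, 11) = 0
O (Maxine): max(0, 0) = 0
K (Minnie): min(9, 0, 14) = 0
Root (Maxine): max(1, 0, 17, 9) = 17

17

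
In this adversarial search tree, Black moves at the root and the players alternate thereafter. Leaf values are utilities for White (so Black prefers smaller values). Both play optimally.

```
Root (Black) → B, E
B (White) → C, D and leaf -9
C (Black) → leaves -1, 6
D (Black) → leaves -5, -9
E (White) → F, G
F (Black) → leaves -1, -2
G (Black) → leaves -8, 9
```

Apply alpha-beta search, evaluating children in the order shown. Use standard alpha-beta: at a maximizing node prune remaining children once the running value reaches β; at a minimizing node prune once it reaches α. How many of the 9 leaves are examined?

7

C [α=-∞,β=+∞]: v=-1
D [α=-1,β=+∞]: v=-5 after child 1 ≤ α → α-cutoff, skip 1
B [α=-∞,β=+∞]: v=-1
F [α=-∞,β=-1]: v=-2
G [α=-2,β=-1]: v=-8 after child 1 ≤ α → α-cutoff, skip 1
E [α=-∞,β=-1]: v=-2
Root [α=-∞,β=+∞]: v=-2
Leaves evaluated: 7 of 9.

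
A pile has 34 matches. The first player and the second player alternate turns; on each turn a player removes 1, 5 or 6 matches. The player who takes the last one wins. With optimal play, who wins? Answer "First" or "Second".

First

Positions where the player to move wins (W) vs loses (L):
i:   0  1  2  3  4  5  6  7  8  9 10 11 12 13 14 15 16 17 18 19 20 21 22 23 24 25 26 27 28 29 30 31 32 33 34
     L  W  L  W  L  W  W  W  W  W  W  L  W  L  W  L  W  W  W  W  W  W  L  W  L  W  L  W  W  W  W  W  W  L  W
Position 34 is W, so the first player wins.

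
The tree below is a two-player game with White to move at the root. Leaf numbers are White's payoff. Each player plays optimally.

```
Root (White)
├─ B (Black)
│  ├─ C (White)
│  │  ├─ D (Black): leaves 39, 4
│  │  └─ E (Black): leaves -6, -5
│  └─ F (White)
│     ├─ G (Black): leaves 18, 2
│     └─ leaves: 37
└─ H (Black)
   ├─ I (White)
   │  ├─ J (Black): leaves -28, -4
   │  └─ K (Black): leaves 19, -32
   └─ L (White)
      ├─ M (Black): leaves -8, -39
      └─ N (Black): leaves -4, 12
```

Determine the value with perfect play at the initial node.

D (Black): min(39, 4) = 4
E (Black): min(-6, -5) = -6
C (White): max(4, -6) = 4
G (Black): min(18, 2) = 2
F (White): max(2, 37) = 37
B (Black): min(4, 37) = 4
J (Black): min(-28, -4) = -28
K (Black): min(19, -32) = -32
I (White): max(-28, -32) = -28
M (Black): min(-8, -39) = -39
N (Black): min(-4, 12) = -4
L (White): max(-39, -4) = -4
H (Black): min(-28, -4) = -28
Root (White): max(4, -28) = 4

4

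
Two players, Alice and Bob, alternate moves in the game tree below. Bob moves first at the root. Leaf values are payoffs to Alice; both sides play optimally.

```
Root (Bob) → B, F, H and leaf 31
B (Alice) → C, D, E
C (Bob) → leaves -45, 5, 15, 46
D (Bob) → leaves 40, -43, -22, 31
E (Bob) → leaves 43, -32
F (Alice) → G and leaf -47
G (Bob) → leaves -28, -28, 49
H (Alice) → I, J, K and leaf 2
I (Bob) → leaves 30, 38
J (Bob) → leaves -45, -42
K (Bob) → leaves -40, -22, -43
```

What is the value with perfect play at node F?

G: min(-28, -28, 49) = -28
F: max(-28, -47) = -28

-28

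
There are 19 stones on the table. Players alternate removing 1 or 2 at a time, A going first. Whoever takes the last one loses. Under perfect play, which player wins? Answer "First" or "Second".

Second

Mark each pile size as W (mover wins) or L (mover loses):
i:   0  1  2  3  4  5  6  7  8  9 10 11 12 13 14 15 16 17 18 19
     W  L  W  W  L  W  W  L  W  W  L  W  W  L  W  W  L  W  W  L
Position 19 is L, so the second player wins.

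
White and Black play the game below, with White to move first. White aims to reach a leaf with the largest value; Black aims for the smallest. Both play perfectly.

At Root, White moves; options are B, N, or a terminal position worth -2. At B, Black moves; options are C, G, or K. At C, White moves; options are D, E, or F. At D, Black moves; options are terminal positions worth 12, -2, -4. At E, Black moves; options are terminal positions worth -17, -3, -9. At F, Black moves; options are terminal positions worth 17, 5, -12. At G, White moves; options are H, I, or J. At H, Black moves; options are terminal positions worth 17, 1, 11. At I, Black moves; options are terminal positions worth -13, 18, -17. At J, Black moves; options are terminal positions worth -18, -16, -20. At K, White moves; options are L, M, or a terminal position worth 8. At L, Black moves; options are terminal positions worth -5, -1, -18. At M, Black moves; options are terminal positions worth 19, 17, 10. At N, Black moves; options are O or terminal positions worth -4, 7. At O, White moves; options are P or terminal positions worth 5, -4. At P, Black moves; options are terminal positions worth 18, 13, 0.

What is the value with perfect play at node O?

P: min(18, 13, 0) = 0
O: max(0, 5, -4) = 5

5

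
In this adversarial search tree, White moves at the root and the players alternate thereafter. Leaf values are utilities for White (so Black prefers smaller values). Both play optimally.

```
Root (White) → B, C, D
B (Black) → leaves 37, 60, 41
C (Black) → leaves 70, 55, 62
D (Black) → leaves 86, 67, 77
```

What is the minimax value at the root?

67

B (Black): min(37, 60, 41) = 37
C (Black): min(70, 55, 62) = 55
D (Black): min(86, 67, 77) = 67
Root (White): max(37, 55, 67) = 67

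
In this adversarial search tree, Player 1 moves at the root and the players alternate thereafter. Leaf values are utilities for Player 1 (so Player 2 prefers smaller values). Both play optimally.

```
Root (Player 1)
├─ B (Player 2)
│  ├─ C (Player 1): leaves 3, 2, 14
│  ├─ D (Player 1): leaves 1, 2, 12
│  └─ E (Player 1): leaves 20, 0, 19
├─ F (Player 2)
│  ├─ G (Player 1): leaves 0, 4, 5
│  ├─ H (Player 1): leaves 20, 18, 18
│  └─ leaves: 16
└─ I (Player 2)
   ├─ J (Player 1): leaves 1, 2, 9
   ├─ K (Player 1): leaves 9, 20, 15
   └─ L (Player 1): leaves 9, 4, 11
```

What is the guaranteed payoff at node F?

5

G: max(0, 4, 5) = 5
H: max(20, 18, 18) = 20
F: min(5, 20, 16) = 5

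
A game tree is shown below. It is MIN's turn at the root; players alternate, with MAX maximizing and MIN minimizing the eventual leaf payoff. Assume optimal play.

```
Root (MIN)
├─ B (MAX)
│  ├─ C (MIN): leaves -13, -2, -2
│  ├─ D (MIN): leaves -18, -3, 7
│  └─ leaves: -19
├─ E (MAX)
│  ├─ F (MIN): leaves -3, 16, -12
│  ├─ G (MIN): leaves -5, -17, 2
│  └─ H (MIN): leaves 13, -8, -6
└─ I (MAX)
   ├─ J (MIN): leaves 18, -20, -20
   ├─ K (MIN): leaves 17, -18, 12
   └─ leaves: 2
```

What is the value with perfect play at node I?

J: min(18, -20, -20) = -20
K: min(17, -18, 12) = -18
I: max(-20, -18, 2) = 2

2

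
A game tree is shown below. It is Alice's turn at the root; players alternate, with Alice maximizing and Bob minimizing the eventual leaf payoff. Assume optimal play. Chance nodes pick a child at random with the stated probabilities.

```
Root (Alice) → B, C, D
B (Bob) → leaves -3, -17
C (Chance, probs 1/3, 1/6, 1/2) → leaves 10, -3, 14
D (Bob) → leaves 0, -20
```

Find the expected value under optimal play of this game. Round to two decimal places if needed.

9.83

B (Bob): min(-3, -17) = -17
C (Chance): 1/3·10 + 1/6·-3 + 1/2·14 = 9.83
D (Bob): min(0, -20) = -20
Root (Alice): max(-17, 9.83, -20) = 9.83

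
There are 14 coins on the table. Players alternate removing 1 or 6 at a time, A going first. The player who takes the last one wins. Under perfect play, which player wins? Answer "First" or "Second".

Second

Positions where the player to move wins (W) vs loses (L):
i:   0  1  2  3  4  5  6  7  8  9 10 11 12 13 14
     L  W  L  W  L  W  W  L  W  L  W  L  W  W  L
Position 14 is L, so the second player wins.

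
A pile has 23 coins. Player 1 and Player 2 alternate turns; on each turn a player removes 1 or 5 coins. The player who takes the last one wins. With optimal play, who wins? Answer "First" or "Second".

First

Compute winning (W) and losing (L) positions by backward induction:
i:   0  1  2  3  4  5  6  7  8  9 10 11 12 13 14 15 16 17 18 19 20 21 22 23
     L  W  L  W  L  W  L  W  L  W  L  W  L  W  L  W  L  W  L  W  L  W  L  W
Position 23 is W, so the first player wins.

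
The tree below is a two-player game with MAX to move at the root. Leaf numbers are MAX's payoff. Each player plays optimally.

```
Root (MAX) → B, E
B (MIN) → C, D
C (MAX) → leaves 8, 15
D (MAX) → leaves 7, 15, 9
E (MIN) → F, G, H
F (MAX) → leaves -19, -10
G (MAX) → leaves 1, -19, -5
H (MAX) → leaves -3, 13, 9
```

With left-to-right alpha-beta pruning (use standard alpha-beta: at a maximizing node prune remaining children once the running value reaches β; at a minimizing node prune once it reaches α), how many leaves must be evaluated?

C [α=-∞,β=+∞]: v=15
D [α=-∞,β=15]: v=15 after child 2 ≥ β → β-cutoff, skip 1
B [α=-∞,β=+∞]: v=15
F [α=15,β=+∞]: v=-10
E [α=15,β=+∞]: v=-10 after child 1 ≤ α → α-cutoff, skip 2
Root [α=-∞,β=+∞]: v=15
Leaves evaluated: 6 of 13.

6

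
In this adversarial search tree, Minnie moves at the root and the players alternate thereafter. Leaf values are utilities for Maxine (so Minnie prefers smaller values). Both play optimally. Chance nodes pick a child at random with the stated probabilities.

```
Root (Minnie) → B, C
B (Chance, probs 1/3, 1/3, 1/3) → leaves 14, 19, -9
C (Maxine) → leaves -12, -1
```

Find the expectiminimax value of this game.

B (Chance): 1/3·14 + 1/3·19 + 1/3·-9 = 8
C (Maxine): max(-12, -1) = -1
Root (Minnie): min(8, -1) = -1

-1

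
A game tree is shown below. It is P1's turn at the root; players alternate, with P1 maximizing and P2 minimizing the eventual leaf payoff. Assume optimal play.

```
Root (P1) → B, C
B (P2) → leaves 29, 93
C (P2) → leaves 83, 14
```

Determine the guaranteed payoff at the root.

29

B (P2): min(29, 93) = 29
C (P2): min(83, 14) = 14
Root (P1): max(29, 14) = 29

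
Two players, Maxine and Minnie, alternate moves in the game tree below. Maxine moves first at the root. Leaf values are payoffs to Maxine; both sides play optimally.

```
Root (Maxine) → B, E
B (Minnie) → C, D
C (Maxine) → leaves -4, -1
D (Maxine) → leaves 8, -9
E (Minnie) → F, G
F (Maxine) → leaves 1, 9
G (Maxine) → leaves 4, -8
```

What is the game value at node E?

F: max(1, 9) = 9
G: max(4, -8) = 4
E: min(9, 4) = 4

4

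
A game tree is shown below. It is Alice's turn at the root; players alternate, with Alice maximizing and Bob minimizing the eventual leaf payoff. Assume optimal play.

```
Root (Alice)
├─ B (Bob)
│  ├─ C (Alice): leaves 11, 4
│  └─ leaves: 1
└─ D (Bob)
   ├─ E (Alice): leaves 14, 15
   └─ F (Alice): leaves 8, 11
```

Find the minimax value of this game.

11

C (Alice): max(11, 4) = 11
B (Bob): min(11, 1) = 1
E (Alice): max(14, 15) = 15
F (Alice): max(8, 11) = 11
D (Bob): min(15, 11) = 11
Root (Alice): max(1, 11) = 11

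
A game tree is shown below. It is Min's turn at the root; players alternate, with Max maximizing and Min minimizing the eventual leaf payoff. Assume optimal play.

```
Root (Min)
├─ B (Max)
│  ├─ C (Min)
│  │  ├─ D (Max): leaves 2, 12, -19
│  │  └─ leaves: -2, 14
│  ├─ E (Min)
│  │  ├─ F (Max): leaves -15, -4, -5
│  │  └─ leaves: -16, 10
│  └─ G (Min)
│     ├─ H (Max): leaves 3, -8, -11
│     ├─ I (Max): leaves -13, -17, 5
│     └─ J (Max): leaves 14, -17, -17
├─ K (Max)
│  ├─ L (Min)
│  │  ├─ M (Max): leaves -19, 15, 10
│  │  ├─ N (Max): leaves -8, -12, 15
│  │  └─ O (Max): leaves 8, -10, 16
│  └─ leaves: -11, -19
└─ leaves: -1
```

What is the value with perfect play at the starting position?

-1

D (Max): max(2, 12, -19) = 12
C (Min): min(12, -2, 14) = -2
F (Max): max(-15, -4, -5) = -4
E (Min): min(-4, -16, 10) = -16
H (Max): max(3, -8, -11) = 3
I (Max): max(-13, -17, 5) = 5
J (Max): max(14, -17, -17) = 14
G (Min): min(3, 5, 14) = 3
B (Max): max(-2, -16, 3) = 3
M (Max): max(-19, 15, 10) = 15
N (Max): max(-8, -12, 15) = 15
O (Max): max(8, -10, 16) = 16
L (Min): min(15, 15, 16) = 15
K (Max): max(15, -11, -19) = 15
Root (Min): min(3, 15, -1) = -1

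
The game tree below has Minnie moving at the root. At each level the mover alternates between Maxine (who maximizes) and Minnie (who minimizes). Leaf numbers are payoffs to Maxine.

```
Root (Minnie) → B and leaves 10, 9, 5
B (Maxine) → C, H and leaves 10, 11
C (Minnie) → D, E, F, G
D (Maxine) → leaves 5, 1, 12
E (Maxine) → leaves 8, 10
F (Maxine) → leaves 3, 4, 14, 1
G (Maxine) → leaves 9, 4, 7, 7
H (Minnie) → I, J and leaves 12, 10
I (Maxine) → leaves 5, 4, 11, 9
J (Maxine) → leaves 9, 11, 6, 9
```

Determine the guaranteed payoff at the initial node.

5

D (Maxine): max(5, 1, 12) = 12
E (Maxine): max(8, 10) = 10
F (Maxine): max(3, 4, 14, 1) = 14
G (Maxine): max(9, 4, 7, 7) = 9
C (Minnie): min(12, 10, 14, 9) = 9
I (Maxine): max(5, 4, 11, 9) = 11
J (Maxine): max(9, 11, 6, 9) = 11
H (Minnie): min(11, 11, 12, 10) = 10
B (Maxine): max(9, 10, 10, 11) = 11
Root (Minnie): min(11, 10, 9, 5) = 5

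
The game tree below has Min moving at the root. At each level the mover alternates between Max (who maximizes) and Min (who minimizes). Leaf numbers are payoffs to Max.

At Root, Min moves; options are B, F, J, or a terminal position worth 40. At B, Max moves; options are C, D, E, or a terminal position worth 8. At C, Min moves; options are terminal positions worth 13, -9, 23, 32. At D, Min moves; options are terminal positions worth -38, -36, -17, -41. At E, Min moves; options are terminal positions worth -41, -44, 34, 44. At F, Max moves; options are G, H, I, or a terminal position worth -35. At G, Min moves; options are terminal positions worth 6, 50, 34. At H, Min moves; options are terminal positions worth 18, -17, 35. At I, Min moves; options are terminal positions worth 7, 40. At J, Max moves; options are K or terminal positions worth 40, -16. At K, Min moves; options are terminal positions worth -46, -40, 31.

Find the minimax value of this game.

C (Min): min(13, -9, 23, 32) = -9
D (Min): min(-38, -36, -17, -41) = -41
E (Min): min(-41, -44, 34, 44) = -44
B (Max): max(-9, -41, -44, 8) = 8
G (Min): min(6, 50, 34) = 6
H (Min): min(18, -17, 35) = -17
I (Min): min(7, 40) = 7
F (Max): max(6, -17, 7, -35) = 7
K (Min): min(-46, -40, 31) = -46
J (Max): max(-46, 40, -16) = 40
Root (Min): min(8, 7, 40, 40) = 7

7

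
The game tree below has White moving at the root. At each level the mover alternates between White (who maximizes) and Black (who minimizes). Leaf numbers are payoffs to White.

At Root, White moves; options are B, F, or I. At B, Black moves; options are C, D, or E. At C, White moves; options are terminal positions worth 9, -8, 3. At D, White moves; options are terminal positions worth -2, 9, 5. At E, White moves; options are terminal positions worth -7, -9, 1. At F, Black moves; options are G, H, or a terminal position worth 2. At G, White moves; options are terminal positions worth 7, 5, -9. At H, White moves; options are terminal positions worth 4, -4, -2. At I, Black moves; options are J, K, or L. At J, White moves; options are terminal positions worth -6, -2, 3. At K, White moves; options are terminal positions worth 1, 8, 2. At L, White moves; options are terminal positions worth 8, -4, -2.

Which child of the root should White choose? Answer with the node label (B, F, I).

C (White): max(9, -8, 3) = 9
D (White): max(-2, 9, 5) = 9
E (White): max(-7, -9, 1) = 1
B (Black): min(9, 9, 1) = 1
G (White): max(7, 5, -9) = 7
H (White): max(4, -4, -2) = 4
F (Black): min(7, 4, 2) = 2
J (White): max(-6, -2, 3) = 3
K (White): max(1, 8, 2) = 8
L (White): max(8, -4, -2) = 8
I (Black): min(3, 8, 8) = 3
Root (White): max(1, 2, 3) = 3
White picks the child with the highest value: I (value 3).

I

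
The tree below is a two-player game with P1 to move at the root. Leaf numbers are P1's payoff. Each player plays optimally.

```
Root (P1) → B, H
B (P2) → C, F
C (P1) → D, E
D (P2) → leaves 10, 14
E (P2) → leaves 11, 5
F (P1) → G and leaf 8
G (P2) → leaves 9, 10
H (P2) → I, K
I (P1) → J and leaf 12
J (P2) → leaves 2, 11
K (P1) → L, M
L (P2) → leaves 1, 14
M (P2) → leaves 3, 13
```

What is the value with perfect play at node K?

3

L: min(1, 14) = 1
M: min(3, 13) = 3
K: max(1, 3) = 3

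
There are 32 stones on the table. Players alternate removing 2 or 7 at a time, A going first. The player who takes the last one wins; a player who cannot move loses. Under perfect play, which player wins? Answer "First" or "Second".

Second

Mark each pile size as W (mover wins) or L (mover loses):
i:   0  1  2  3  4  5  6  7  8  9 10 11 12 13 14 15 16 17 18 19 20 21 22 23 24 25 26 27 28 29 30 31 32
     L  L  W  W  L  L  W  W  W  L  L  W  W  L  L  W  W  W  L  L  W  W  L  L  W  W  W  L  L  W  W  L  L
Position 32 is L, so the second player wins.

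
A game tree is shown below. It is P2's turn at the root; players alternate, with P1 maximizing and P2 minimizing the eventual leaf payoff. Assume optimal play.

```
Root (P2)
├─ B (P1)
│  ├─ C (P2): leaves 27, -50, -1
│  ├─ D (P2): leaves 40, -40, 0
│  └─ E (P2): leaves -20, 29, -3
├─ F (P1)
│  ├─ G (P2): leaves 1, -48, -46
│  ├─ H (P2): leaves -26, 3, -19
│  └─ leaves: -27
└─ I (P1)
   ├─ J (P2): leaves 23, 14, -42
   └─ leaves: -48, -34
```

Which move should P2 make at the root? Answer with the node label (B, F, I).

C (P2): min(27, -50, -1) = -50
D (P2): min(40, -40, 0) = -40
E (P2): min(-20, 29, -3) = -20
B (P1): max(-50, -40, -20) = -20
G (P2): min(1, -48, -46) = -48
H (P2): min(-26, 3, -19) = -26
F (P1): max(-48, -26, -27) = -26
J (P2): min(23, 14, -42) = -42
I (P1): max(-42, -48, -34) = -34
Root (P2): min(-20, -26, -34) = -34
P2 picks the child with the lowest value: I (value -34).

I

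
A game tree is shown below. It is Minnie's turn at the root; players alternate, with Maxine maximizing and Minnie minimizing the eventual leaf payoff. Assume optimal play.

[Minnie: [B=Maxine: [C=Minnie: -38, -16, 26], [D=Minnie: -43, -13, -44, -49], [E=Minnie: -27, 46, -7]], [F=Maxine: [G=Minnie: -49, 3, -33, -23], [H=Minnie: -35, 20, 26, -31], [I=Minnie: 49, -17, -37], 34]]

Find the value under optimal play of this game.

C (Minnie): min(-38, -16, 26) = -38
D (Minnie): min(-43, -13, -44, -49) = -49
E (Minnie): min(-27, 46, -7) = -27
B (Maxine): max(-38, -49, -27) = -27
G (Minnie): min(-49, 3, -33, -23) = -49
H (Minnie): min(-35, 20, 26, -31) = -35
I (Minnie): min(49, -17, -37) = -37
F (Maxine): max(-49, -35, -37, 34) = 34
Root (Minnie): min(-27, 34) = -27

-27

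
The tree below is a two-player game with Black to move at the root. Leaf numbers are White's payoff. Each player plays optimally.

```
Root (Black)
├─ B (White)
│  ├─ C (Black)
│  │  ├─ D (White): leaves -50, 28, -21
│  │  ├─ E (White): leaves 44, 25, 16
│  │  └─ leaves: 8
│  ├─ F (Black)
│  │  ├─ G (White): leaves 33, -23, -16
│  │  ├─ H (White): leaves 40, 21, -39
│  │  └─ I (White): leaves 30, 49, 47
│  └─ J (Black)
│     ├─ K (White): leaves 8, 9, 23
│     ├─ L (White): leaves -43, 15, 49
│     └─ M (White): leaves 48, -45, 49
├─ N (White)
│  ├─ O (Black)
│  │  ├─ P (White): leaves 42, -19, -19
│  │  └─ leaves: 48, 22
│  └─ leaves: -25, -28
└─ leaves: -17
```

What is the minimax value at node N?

22

P: max(42, -19, -19) = 42
O: min(42, 48, 22) = 22
N: max(22, -25, -28) = 22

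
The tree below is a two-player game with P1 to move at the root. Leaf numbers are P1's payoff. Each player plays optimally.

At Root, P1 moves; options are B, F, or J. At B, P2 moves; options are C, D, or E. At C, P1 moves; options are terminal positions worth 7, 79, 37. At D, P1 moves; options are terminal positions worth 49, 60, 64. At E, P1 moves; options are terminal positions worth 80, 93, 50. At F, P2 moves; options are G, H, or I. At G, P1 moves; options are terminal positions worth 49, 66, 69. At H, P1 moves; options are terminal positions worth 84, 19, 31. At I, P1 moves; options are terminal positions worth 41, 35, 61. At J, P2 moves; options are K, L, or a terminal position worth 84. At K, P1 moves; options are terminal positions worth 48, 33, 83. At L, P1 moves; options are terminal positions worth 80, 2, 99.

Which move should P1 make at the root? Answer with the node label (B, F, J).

J

C (P1): max(7, 79, 37) = 79
D (P1): max(49, 60, 64) = 64
E (P1): max(80, 93, 50) = 93
B (P2): min(79, 64, 93) = 64
G (P1): max(49, 66, 69) = 69
H (P1): max(84, 19, 31) = 84
I (P1): max(41, 35, 61) = 61
F (P2): min(69, 84, 61) = 61
K (P1): max(48, 33, 83) = 83
L (P1): max(80, 2, 99) = 99
J (P2): min(83, 99, 84) = 83
Root (P1): max(64, 61, 83) = 83
P1 picks the child with the highest value: J (value 83).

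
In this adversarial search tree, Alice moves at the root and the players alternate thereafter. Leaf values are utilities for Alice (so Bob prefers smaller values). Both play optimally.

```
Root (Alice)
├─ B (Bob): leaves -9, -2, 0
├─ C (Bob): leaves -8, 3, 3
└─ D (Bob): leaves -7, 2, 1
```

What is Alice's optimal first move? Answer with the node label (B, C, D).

B (Bob): min(-9, -2, 0) = -9
C (Bob): min(-8, 3, 3) = -8
D (Bob): min(-7, 2, 1) = -7
Root (Alice): max(-9, -8, -7) = -7
Alice picks the child with the highest value: D (value -7).

D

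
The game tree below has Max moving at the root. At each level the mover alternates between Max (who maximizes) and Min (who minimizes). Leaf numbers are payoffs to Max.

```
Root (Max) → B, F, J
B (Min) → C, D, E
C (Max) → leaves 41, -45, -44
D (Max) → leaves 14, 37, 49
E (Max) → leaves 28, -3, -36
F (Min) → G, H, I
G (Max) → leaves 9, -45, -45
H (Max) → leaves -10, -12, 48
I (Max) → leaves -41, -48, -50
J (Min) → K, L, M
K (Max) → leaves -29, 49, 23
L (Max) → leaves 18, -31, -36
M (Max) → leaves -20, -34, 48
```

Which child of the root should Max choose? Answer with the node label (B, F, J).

B

C (Max): max(41, -45, -44) = 41
D (Max): max(14, 37, 49) = 49
E (Max): max(28, -3, -36) = 28
B (Min): min(41, 49, 28) = 28
G (Max): max(9, -45, -45) = 9
H (Max): max(-10, -12, 48) = 48
I (Max): max(-41, -48, -50) = -41
F (Min): min(9, 48, -41) = -41
K (Max): max(-29, 49, 23) = 49
L (Max): max(18, -31, -36) = 18
M (Max): max(-20, -34, 48) = 48
J (Min): min(49, 18, 48) = 18
Root (Max): max(28, -41, 18) = 28
Max picks the child with the highest value: B (value 28).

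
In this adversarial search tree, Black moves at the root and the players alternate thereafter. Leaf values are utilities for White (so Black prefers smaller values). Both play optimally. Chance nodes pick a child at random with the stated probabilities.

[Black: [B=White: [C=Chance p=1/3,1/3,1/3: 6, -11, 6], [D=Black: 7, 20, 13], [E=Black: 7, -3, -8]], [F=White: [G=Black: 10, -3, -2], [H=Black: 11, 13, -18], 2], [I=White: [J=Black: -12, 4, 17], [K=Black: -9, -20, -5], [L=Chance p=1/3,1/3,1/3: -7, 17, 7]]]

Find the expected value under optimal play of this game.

2

C (Chance): 1/3·6 + 1/3·-11 + 1/3·6 = 0.33
D (Black): min(7, 20, 13) = 7
E (Black): min(7, -3, -8) = -8
B (White): max(0.33, 7, -8) = 7
G (Black): min(10, -3, -2) = -3
H (Black): min(11, 13, -18) = -18
F (White): max(-3, -18, 2) = 2
J (Black): min(-12, 4, 17) = -12
K (Black): min(-9, -20, -5) = -20
L (Chance): 1/3·-7 + 1/3·17 + 1/3·7 = 5.67
I (White): max(-12, -20, 5.67) = 5.67
Root (Black): min(7, 2, 5.67) = 2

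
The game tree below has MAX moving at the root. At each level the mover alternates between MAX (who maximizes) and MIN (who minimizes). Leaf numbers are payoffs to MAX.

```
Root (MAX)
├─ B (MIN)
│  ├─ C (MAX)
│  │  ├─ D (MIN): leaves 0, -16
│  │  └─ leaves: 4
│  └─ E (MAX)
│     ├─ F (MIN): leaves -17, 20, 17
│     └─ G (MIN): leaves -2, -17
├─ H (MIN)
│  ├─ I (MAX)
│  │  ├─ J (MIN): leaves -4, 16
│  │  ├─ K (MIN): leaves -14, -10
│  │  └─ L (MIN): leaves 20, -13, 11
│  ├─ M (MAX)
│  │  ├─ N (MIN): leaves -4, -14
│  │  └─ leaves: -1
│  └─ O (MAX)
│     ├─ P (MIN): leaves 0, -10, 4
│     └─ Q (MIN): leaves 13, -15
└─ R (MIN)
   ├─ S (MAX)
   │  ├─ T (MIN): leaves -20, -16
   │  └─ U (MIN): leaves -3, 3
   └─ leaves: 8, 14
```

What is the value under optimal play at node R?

T: min(-20, -16) = -20
U: min(-3, 3) = -3
S: max(-20, -3) = -3
R: min(-3, 8, 14) = -3

-3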